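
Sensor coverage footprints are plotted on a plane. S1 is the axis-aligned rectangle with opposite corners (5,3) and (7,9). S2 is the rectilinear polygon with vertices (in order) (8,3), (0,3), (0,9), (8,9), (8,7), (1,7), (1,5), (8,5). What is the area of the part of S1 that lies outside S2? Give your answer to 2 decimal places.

4.00

|S1| = 12, |S1∩S2| = 8.
|S1 ∖ S2| = |S1| − |S1∩S2| = 12 − 8 = 4.00.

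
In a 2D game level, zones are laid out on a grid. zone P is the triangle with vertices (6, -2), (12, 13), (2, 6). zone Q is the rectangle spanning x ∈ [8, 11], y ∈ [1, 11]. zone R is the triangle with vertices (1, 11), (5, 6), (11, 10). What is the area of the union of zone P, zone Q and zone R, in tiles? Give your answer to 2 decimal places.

83.68

By inclusion–exclusion:
Individual areas: |zone P| = 54, |zone Q| = 30, |zone R| = 23.
|zone P∩zone Q| = 12.2929.
|zone P∩zone R| = 11.0044.
|zone Q∩zone R| = 3.45.
|zone P∩zone Q∩zone R| = 3.4236.
|zone P ∪ zone Q ∪ zone R| = 107 − 26.7473 + 3.4236 = 83.68.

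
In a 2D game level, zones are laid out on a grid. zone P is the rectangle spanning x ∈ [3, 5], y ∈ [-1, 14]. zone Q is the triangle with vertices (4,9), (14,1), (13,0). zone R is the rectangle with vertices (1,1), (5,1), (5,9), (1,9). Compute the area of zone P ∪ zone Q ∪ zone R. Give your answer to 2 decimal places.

By inclusion–exclusion:
Individual areas: |zone P| = 30, |zone Q| = 9, |zone R| = 32.
|zone P∩zone Q| = 0.1.
|zone P∩zone R|: x∈[3,5], y∈[1,9] → 2·8 = 16.
|zone Q∩zone R| = 0.1.
|zone P∩zone Q∩zone R| = 0.1.
|zone P ∪ zone Q ∪ zone R| = 71 − 16.2 + 0.1 = 54.90.

54.90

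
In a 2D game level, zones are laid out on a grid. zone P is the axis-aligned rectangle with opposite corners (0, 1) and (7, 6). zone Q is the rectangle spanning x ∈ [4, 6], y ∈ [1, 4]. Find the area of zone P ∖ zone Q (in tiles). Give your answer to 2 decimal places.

|zone P∩zone Q|: x∈[4,6], y∈[1,4] → 2·3 = 6.
|zone P| = 35.
|zone P ∖ zone Q| = |zone P| − |zone P∩zone Q| = 35 − 6 = 29.00.

29.00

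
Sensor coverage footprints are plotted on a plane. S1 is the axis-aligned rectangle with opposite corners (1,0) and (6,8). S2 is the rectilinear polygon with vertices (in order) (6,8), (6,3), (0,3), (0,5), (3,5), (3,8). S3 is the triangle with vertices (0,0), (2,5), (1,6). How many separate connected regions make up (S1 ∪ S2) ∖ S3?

(S1 ∪ S2) ∖ S3 splits into 2 disjoint pieces (area 38.25, area 1.3333).

2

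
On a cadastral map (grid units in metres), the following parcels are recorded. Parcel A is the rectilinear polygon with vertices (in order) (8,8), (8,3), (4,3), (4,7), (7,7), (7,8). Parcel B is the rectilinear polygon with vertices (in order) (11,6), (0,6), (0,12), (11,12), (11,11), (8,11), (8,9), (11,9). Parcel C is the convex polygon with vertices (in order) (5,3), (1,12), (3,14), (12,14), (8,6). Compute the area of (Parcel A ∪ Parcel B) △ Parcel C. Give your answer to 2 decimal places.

49.75

|Parcel A ∪ Parcel B| = 72.
|(Parcel A ∪ Parcel B) ∩ Parcel C| = 45.375.
|(Parcel A ∪ Parcel B) △ Parcel C| = 72 + 68.5 − 90.75 = 49.75.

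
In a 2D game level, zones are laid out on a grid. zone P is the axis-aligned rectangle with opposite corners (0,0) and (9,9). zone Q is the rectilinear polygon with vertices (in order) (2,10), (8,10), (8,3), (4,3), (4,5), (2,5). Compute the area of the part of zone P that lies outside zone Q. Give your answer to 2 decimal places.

|zone P| = 81, |zone P∩zone Q| = 32.
|zone P ∖ zone Q| = |zone P| − |zone P∩zone Q| = 81 − 32 = 49.00.

49.00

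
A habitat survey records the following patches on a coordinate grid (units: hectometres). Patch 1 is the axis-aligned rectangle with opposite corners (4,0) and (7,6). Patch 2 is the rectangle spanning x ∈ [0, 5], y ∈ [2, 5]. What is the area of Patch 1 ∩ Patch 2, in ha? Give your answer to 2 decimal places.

3.00

|Patch 1∩Patch 2|: x∈[4,5], y∈[2,5] → 1·3 = 3.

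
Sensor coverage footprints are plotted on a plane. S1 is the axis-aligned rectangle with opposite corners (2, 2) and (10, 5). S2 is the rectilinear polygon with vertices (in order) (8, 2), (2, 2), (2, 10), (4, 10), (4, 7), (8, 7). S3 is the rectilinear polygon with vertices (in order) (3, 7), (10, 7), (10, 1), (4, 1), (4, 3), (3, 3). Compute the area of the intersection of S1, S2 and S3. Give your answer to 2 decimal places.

14.00

The intersection is the polygon with vertices (8,2), (4,2), (4,3), (3,3), (3,5), (8,5).
By the shoelace formula its area is 14.00.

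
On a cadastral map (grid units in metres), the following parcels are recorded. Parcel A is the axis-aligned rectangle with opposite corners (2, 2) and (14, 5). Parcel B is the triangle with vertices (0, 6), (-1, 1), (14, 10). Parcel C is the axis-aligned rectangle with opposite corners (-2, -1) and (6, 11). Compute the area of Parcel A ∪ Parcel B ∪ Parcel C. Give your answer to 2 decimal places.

130.06

By inclusion–exclusion:
Individual areas: |Parcel A| = 36, |Parcel B| = 33, |Parcel C| = 96.
|Parcel A∩Parcel B| = 4.0333.
|Parcel A∩Parcel C|: x∈[2,6], y∈[2,5] → 4·3 = 12.
|Parcel B∩Parcel C| = 22.9429.
|Parcel A∩Parcel B∩Parcel C| = 4.0333.
|Parcel A ∪ Parcel B ∪ Parcel C| = 165 − 38.9762 + 4.0333 = 130.06.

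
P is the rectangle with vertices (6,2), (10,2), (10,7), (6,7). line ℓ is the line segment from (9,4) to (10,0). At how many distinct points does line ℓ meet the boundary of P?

The segment meets the boundary at (9.5,2).

1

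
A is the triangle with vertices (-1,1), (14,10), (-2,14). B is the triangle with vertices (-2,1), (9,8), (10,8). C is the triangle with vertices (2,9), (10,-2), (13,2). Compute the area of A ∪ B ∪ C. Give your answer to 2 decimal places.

128.71

By inclusion–exclusion:
Individual areas: |A| = 102, |B| = 3.5, |C| = 32.5.
|A∩B| = 3.4758.
|A∩C| = 5.8139.
|B∩C| = 0.6727.
|A∩B∩C| = 0.6727.
|A ∪ B ∪ C| = 138 − 9.9624 + 0.6727 = 128.71.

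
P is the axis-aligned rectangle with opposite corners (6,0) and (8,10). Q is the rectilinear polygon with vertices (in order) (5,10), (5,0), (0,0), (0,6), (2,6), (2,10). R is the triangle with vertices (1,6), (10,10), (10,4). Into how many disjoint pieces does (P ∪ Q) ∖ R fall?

(P ∪ Q) ∖ R splits into 4 disjoint pieces (area 9.3333, area 2.6667, area 8.6667, area 28.2222).

4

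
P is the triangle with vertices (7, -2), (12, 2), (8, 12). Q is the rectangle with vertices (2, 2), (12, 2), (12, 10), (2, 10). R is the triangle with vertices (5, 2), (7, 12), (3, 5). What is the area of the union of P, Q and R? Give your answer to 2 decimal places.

91.11

By inclusion–exclusion:
Individual areas: |P| = 33, |Q| = 80, |R| = 13.
|P∩Q| = 22.6286.
|P∩R| = 0.
|Q∩R| = 12.2571.
|P∩Q∩R| = 0.
|P ∪ Q ∪ R| = 126 − 34.8857 + 0 = 91.11.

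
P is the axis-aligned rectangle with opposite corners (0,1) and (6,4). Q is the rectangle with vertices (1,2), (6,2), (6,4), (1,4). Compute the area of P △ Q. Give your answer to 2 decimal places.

|P∩Q|: x∈[1,6], y∈[2,4] → 5·2 = 10.
|P △ Q| = |P| + |Q| − 2·|P∩Q| = 18 + 10 − 20 = 8.00.

8.00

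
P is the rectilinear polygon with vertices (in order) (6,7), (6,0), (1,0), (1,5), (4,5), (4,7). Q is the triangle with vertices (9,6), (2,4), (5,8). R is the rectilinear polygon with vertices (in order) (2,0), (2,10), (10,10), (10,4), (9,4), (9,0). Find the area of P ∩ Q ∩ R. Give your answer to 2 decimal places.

The intersection is the polygon with vertices (2,4), (2.75,5), (4,5), (4,6.667), (4.25,7), (6,7), (6,5.143).
By the shoelace formula its area is 5.30.

5.30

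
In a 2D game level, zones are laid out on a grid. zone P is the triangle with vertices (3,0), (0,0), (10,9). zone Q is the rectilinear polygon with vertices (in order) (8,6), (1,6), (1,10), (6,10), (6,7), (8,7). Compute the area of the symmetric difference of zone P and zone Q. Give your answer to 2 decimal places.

|zone P| = 13.5, |zone Q| = 22, |zone P∩zone Q| = 0.7063.
|zone P △ zone Q| = |zone P| + |zone Q| − 2·|zone P∩zone Q| = 13.5 + 22 − 1.4127 = 34.09.

34.09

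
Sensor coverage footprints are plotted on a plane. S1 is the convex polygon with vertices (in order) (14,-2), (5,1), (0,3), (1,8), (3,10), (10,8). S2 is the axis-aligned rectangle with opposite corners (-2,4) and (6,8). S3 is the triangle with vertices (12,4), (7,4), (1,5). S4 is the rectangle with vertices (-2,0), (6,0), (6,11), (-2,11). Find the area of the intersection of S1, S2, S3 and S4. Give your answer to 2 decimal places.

The intersection is the polygon with vertices (1,5), (6,4.545), (6,4.167).
By the shoelace formula its area is 0.95.

0.95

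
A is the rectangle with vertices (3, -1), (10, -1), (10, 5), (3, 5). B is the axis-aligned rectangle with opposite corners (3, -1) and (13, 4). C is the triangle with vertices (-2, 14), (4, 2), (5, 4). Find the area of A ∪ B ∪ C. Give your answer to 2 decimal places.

By inclusion–exclusion:
Individual areas: |A| = 42, |B| = 50, |C| = 12.
|A∩B|: x∈[3,10], y∈[-1,4] → 7·5 = 35.
|A∩C| = 3.65.
|B∩C| = 2.
|A∩B∩C| = 2.
|A ∪ B ∪ C| = 104 − 40.65 + 2 = 65.35.

65.35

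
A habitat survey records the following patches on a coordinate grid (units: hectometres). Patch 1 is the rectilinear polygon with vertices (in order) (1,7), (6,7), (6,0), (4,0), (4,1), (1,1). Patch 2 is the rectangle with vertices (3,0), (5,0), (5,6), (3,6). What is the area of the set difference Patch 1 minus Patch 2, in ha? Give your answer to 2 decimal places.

21.00

|Patch 1| = 32, |Patch 1∩Patch 2| = 11.
|Patch 1 ∖ Patch 2| = |Patch 1| − |Patch 1∩Patch 2| = 32 − 11 = 21.00.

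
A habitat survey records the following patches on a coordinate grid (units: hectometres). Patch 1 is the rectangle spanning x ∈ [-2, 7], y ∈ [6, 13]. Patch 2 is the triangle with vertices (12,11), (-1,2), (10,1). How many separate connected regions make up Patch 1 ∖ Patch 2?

1

Patch 1 ∖ Patch 2 is a single connected region.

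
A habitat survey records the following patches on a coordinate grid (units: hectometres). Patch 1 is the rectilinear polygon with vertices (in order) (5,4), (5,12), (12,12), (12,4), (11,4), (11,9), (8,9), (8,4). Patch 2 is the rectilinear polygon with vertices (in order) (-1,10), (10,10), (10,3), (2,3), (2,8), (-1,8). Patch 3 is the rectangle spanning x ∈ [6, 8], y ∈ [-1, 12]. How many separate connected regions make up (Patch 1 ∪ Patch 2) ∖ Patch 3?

(Patch 1 ∪ Patch 2) ∖ Patch 3 splits into 2 disjoint pieces (area 36, area 29).

2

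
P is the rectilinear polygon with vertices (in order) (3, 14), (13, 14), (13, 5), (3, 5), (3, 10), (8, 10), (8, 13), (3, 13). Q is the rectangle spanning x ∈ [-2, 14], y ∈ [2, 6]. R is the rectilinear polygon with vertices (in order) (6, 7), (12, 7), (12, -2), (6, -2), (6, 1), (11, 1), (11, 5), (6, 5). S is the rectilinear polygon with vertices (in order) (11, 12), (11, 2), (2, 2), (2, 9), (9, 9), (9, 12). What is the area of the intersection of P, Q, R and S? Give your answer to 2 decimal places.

5.00

The intersection is the polygon with vertices (6,5), (6,6), (11,6), (11,5).
By the shoelace formula its area is 5.00.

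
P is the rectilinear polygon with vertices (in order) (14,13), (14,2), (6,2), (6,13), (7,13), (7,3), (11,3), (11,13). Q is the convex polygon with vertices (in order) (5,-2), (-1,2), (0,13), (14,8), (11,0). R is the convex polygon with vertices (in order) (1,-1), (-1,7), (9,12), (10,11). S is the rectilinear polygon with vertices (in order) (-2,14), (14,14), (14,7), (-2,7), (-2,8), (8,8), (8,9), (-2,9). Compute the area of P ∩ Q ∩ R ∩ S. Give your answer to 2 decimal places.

2.60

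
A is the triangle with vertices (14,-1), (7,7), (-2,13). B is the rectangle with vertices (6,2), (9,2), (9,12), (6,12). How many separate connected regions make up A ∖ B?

A ∖ B splits into 2 disjoint pieces (area 3.3482, area 6.6667).

2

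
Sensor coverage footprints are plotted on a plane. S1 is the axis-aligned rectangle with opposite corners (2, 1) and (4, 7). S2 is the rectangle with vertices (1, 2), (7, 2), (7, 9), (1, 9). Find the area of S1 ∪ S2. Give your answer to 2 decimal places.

44.00

By inclusion–exclusion:
Individual areas: |S1| = 12, |S2| = 42.
|S1∩S2|: x∈[2,4], y∈[2,7] → 2·5 = 10.
|S1 ∪ S2| = 54 − 10 = 44.00.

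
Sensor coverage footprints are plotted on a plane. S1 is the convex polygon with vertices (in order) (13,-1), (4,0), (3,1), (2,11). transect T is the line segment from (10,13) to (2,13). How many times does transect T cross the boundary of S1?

0

The segment lies entirely outside S1 and never meets its boundary.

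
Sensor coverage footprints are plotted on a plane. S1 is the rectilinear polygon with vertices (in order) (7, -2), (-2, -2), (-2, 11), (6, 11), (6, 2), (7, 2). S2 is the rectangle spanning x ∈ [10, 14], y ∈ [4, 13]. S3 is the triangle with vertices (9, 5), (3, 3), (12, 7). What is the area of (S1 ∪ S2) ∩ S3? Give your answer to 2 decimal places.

0.94

|S1 ∪ S2| = 144.
|(S1 ∪ S2) ∩ S3| = 0.94.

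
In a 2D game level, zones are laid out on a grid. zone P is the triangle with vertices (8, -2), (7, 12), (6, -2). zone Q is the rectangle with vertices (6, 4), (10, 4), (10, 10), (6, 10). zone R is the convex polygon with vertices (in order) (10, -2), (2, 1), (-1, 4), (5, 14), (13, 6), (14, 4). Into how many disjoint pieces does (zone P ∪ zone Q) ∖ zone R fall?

2

(zone P ∪ zone Q) ∖ zone R splits into 2 disjoint pieces (area 2.1511, area 0.5).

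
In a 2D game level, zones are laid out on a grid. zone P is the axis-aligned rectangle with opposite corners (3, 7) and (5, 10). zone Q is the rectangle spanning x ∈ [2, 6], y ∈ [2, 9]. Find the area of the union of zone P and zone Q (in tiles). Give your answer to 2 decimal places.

30.00

By inclusion–exclusion:
Individual areas: |zone P| = 6, |zone Q| = 28.
|zone P∩zone Q|: x∈[3,5], y∈[7,9] → 2·2 = 4.
|zone P ∪ zone Q| = 34 − 4 = 30.00.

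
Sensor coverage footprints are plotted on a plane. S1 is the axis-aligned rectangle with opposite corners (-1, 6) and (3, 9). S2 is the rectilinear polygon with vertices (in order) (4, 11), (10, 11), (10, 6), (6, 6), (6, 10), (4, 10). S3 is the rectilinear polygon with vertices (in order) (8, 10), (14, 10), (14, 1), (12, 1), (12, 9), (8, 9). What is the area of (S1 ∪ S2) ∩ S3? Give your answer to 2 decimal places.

2.00

The region (S1 ∪ S2) ∩ S3 is the polygon with vertices (10,9), (8,9), (8,10), (10,10).
By the shoelace formula its area is 2.00.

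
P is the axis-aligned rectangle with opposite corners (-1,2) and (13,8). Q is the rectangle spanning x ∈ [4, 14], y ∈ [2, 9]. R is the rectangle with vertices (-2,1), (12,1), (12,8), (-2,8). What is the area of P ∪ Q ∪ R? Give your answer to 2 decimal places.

By inclusion–exclusion:
Individual areas: |P| = 84, |Q| = 70, |R| = 98.
|P∩Q|: x∈[4,13], y∈[2,8] → 9·6 = 54.
|P∩R|: x∈[-1,12], y∈[2,8] → 13·6 = 78.
|Q∩R|: x∈[4,12], y∈[2,8] → 8·6 = 48.
|P∩Q∩R| = 48.
|P ∪ Q ∪ R| = 252 − 180 + 48 = 120.00.

120.00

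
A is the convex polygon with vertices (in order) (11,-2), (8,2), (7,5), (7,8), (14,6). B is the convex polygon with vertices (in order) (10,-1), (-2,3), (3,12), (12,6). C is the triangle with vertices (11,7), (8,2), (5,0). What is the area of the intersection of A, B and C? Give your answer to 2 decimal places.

The intersection is the polygon with vertices (7.64,3.08), (10.818,6.788), (10.857,6.762), (8,2).
By the shoelace formula its area is 2.51.

2.51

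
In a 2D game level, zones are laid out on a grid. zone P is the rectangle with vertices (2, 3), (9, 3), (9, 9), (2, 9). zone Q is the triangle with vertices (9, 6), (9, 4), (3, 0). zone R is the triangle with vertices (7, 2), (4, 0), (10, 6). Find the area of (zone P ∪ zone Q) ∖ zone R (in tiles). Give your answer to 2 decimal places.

43.04

|zone P ∪ zone Q| = 44.25.
|(zone P ∪ zone Q) ∩ zone R| = 1.2083.
|(zone P ∪ zone Q) ∖ zone R| = 44.25 − 1.2083 = 43.04.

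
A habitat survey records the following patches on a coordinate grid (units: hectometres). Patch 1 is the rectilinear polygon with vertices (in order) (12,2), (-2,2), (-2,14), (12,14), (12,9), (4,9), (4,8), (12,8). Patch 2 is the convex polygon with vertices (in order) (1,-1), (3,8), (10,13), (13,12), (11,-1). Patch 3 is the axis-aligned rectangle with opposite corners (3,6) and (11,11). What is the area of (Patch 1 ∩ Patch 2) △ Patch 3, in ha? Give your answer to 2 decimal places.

62.43

|Patch 1 ∩ Patch 2| = 75.9482.
|(Patch 1 ∩ Patch 2) ∩ Patch 3| = 26.7571.
|(Patch 1 ∩ Patch 2) △ Patch 3| = 75.9482 + 40 − 53.5143 = 62.43.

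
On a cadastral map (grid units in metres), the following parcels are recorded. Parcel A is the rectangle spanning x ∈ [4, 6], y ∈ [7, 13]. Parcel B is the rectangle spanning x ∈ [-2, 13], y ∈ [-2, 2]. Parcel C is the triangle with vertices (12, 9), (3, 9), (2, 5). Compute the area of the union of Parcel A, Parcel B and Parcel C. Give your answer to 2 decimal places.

By inclusion–exclusion:
Individual areas: |Parcel A| = 12, |Parcel B| = 60, |Parcel C| = 18.
|Parcel A∩Parcel B| = 0 (no overlap).
|Parcel A∩Parcel C| = 4.
|Parcel B∩Parcel C| = 0.
|Parcel A∩Parcel B∩Parcel C| = 0.
|Parcel A ∪ Parcel B ∪ Parcel C| = 90 − 4 + 0 = 86.00.

86.00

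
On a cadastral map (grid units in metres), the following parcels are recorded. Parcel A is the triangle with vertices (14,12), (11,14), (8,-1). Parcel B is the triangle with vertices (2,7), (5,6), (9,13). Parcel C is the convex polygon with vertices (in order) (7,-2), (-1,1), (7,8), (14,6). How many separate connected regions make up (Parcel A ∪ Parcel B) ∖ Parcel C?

3

(Parcel A ∪ Parcel B) ∖ Parcel C splits into 3 disjoint pieces (area 0.0073, area 17.2007, area 12.4384).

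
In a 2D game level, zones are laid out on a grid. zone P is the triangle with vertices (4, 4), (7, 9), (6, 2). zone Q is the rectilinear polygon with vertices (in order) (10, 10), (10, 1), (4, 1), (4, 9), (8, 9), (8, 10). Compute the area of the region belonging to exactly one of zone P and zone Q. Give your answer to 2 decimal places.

42.00

|zone P| = 8, |zone Q| = 50, |zone P∩zone Q| = 8.
|zone P △ zone Q| = |zone P| + |zone Q| − 2·|zone P∩zone Q| = 8 + 50 − 16 = 42.00.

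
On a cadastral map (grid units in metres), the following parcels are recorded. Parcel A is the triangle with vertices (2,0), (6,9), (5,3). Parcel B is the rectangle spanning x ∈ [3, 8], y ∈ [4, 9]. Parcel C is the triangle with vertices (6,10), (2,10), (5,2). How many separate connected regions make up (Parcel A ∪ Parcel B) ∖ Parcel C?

(Parcel A ∪ Parcel B) ∖ Parcel C splits into 2 disjoint pieces (area 5.4141, area 12.1875).

2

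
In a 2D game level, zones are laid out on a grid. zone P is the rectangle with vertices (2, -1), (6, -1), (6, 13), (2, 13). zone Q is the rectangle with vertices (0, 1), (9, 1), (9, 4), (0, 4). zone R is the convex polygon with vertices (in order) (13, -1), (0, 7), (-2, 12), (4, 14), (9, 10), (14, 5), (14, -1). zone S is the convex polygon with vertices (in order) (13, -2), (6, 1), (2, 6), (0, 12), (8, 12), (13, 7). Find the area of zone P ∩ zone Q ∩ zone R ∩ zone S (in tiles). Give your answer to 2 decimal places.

The intersection is the polygon with vertices (6,3.308), (4.875,4), (6,4).
By the shoelace formula its area is 0.39.

0.39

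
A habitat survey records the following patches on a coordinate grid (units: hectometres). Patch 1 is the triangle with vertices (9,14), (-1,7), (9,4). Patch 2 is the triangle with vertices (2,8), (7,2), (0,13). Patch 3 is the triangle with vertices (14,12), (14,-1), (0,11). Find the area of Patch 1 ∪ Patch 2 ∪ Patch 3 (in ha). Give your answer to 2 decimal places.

By inclusion–exclusion:
Individual areas: |Patch 1| = 50, |Patch 2| = 6.5, |Patch 3| = 91.
|Patch 1∩Patch 2| = 3.6086.
|Patch 1∩Patch 3| = 31.9836.
|Patch 2∩Patch 3| = 1.143.
|Patch 1∩Patch 2∩Patch 3| = 0.1135.
|Patch 1 ∪ Patch 2 ∪ Patch 3| = 147.5 − 36.7352 + 0.1135 = 110.88.

110.88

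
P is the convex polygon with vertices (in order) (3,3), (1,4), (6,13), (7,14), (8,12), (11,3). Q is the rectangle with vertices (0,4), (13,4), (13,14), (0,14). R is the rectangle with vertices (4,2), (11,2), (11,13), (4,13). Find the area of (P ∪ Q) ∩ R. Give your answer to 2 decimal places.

The region (P ∪ Q) ∩ R is the polygon with vertices (10.667,4), (11,3), (4,3), (4,13), (11,13), (11,4).
By the shoelace formula its area is 69.83.

69.83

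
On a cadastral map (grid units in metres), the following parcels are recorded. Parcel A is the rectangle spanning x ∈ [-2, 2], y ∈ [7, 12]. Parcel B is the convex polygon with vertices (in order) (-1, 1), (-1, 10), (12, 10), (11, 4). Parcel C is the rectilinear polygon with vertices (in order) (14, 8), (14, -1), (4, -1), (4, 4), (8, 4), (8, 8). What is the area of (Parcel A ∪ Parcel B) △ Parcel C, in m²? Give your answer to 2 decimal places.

|Parcel A ∪ Parcel B| = 104.
|(Parcel A ∪ Parcel B) ∩ Parcel C| = 19.4583.
|(Parcel A ∪ Parcel B) △ Parcel C| = 104 + 74 − 38.9167 = 139.08.

139.08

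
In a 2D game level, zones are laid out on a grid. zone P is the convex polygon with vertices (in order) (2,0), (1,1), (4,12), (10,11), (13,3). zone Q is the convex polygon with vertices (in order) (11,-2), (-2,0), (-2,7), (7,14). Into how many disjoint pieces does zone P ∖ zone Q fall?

zone P ∖ zone Q splits into 2 disjoint pieces (area 0.0781, area 23.7886).

2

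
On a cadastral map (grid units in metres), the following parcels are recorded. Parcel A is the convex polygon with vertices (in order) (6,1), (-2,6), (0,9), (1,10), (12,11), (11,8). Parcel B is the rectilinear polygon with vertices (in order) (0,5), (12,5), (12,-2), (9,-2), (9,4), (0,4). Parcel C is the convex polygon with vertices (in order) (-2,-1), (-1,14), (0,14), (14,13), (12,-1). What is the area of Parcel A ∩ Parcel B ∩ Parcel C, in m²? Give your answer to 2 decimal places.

The intersection is the polygon with vertices (0,5), (8.857,5), (8.143,4), (1.2,4), (0,4.75).
By the shoelace formula its area is 8.05.

8.05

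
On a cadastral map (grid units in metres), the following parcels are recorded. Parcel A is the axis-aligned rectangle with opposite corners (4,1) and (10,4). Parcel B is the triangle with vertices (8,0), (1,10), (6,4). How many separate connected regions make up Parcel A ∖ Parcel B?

Parcel A ∖ Parcel B splits into 2 disjoint pieces (area 9.75, area 6.75).

2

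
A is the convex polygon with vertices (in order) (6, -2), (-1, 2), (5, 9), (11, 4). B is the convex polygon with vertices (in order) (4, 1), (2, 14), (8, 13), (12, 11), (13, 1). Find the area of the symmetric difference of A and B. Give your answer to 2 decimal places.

98.58

|A| = 67, |B| = 111, |A∩B| = 39.712.
|A △ B| = |A| + |B| − 2·|A∩B| = 67 + 111 − 79.4239 = 98.58.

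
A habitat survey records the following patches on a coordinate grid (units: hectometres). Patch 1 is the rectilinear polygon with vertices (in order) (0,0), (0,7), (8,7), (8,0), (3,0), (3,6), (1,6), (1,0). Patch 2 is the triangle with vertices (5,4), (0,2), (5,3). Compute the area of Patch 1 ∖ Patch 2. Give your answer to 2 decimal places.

|Patch 1| = 44, |Patch 1∩Patch 2| = 1.7.
|Patch 1 ∖ Patch 2| = |Patch 1| − |Patch 1∩Patch 2| = 44 − 1.7 = 42.30.

42.30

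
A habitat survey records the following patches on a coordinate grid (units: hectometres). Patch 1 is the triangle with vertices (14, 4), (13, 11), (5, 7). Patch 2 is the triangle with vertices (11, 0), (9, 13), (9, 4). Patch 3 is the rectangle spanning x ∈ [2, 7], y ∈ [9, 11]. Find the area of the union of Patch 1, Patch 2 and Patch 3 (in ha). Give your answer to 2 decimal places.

By inclusion–exclusion:
Individual areas: |Patch 1| = 30, |Patch 2| = 9, |Patch 3| = 10.
|Patch 1∩Patch 2| = 3.2175.
|Patch 1∩Patch 3| = 0.
|Patch 2∩Patch 3| = 0.
|Patch 1∩Patch 2∩Patch 3| = 0.
|Patch 1 ∪ Patch 2 ∪ Patch 3| = 49 − 3.2175 + 0 = 45.78.

45.78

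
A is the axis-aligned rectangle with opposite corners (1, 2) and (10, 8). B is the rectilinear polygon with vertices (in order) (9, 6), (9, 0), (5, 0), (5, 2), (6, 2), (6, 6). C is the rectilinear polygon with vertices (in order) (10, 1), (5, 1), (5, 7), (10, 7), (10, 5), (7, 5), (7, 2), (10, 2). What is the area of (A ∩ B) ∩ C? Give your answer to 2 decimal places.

6.00

|A ∩ B| = 12.
|(A ∩ B) ∩ C| = 6.00.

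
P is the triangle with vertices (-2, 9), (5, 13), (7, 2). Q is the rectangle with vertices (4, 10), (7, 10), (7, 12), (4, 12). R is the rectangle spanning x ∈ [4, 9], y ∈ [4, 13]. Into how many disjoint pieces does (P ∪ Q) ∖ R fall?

(P ∪ Q) ∖ R splits into 2 disjoint pieces (area 2.2078, area 24.2857).

2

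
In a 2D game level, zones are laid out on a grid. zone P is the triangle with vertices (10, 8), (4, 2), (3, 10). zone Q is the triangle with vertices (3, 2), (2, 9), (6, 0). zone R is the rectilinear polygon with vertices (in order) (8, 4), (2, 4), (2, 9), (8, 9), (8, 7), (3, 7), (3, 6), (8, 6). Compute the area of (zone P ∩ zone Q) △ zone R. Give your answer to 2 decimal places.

25.81

|zone P ∩ zone Q| = 1.505.
|(zone P ∩ zone Q) ∩ zone R| = 0.349.
|(zone P ∩ zone Q) △ zone R| = 1.505 + 25 − 0.6981 = 25.81.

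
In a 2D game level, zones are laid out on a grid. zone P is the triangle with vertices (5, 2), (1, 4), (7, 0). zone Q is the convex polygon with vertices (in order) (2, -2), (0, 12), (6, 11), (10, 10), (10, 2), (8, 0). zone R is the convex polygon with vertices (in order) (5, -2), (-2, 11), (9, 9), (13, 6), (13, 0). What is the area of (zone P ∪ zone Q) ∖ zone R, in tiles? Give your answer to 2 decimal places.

|zone P ∪ zone Q| = 105.002.
|(zone P ∪ zone Q) ∩ zone R| = 81.0217.
|(zone P ∪ zone Q) ∖ zone R| = 105.002 − 81.0217 = 23.98.

23.98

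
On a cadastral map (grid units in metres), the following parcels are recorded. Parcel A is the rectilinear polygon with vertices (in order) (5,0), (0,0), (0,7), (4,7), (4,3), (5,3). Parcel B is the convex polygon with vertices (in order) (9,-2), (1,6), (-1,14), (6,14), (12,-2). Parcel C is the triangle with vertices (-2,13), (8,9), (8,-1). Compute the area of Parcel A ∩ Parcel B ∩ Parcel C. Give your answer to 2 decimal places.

The intersection is the polygon with vertices (4,4.6), (2.286,7), (4,7).
By the shoelace formula its area is 2.06.

2.06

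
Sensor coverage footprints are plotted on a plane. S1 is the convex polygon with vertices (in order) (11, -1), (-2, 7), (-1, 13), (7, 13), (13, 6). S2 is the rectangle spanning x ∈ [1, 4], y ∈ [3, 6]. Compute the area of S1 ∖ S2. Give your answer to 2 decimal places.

121.69

|S1| = 127, |S1∩S2| = 5.3077.
|S1 ∖ S2| = |S1| − |S1∩S2| = 127 − 5.3077 = 121.69.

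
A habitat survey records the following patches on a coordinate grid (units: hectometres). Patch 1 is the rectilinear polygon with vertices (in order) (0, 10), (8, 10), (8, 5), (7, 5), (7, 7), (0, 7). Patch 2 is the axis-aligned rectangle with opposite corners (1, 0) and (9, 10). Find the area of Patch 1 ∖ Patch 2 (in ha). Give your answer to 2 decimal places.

3.00

|Patch 1| = 26, |Patch 1∩Patch 2| = 23.
|Patch 1 ∖ Patch 2| = |Patch 1| − |Patch 1∩Patch 2| = 26 − 23 = 3.00.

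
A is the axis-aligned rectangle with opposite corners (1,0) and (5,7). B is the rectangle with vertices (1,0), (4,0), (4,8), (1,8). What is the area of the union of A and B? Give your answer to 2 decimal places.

31.00

By inclusion–exclusion:
Individual areas: |A| = 28, |B| = 24.
|A∩B|: x∈[1,4], y∈[0,7] → 3·7 = 21.
|A ∪ B| = 52 − 21 = 31.00.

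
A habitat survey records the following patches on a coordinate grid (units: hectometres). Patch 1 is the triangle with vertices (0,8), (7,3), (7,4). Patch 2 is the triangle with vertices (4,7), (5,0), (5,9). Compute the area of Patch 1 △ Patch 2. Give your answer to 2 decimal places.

7.01

|Patch 1| = 3.5, |Patch 2| = 4.5, |Patch 1∩Patch 2| = 0.4971.
|Patch 1 △ Patch 2| = |Patch 1| + |Patch 2| − 2·|Patch 1∩Patch 2| = 3.5 + 4.5 − 0.9942 = 7.01.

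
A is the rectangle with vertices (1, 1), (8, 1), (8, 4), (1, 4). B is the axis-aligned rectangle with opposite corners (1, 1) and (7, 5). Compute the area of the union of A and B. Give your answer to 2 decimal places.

By inclusion–exclusion:
Individual areas: |A| = 21, |B| = 24.
|A∩B|: x∈[1,7], y∈[1,4] → 6·3 = 18.
|A ∪ B| = 45 − 18 = 27.00.

27.00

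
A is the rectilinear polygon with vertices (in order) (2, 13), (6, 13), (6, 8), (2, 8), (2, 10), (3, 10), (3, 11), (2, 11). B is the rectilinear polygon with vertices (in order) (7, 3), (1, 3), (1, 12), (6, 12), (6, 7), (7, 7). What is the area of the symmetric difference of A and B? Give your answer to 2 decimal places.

38.00

|A| = 19, |B| = 49, |A∩B| = 15.
|A △ B| = |A| + |B| − 2·|A∩B| = 19 + 49 − 30 = 38.00.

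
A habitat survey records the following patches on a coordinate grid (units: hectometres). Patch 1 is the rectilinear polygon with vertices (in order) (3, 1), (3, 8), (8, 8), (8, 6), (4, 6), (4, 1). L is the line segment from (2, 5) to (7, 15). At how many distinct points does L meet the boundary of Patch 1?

The segment meets the boundary at (3.5,8), (3,7).

2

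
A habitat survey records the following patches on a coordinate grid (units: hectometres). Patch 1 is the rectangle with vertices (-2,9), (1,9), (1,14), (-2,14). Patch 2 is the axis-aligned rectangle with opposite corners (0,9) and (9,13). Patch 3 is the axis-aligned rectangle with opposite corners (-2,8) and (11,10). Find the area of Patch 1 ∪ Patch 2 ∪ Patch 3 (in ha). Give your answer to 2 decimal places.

62.00

By inclusion–exclusion:
Individual areas: |Patch 1| = 15, |Patch 2| = 36, |Patch 3| = 26.
|Patch 1∩Patch 2|: x∈[0,1], y∈[9,13] → 1·4 = 4.
|Patch 1∩Patch 3|: x∈[-2,1], y∈[9,10] → 3·1 = 3.
|Patch 2∩Patch 3|: x∈[0,9], y∈[9,10] → 9·1 = 9.
|Patch 1∩Patch 2∩Patch 3| = 1.
|Patch 1 ∪ Patch 2 ∪ Patch 3| = 77 − 16 + 1 = 62.00.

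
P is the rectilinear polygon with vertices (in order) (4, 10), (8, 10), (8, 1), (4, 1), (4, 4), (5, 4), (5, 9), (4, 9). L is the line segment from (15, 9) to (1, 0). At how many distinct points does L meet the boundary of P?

2

The segment meets the boundary at (4,1.929), (8,4.5).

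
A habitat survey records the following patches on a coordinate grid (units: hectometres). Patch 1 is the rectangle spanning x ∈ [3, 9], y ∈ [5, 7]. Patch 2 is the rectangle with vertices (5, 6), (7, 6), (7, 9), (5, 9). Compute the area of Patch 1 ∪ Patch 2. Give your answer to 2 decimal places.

16.00

By inclusion–exclusion:
Individual areas: |Patch 1| = 12, |Patch 2| = 6.
|Patch 1∩Patch 2|: x∈[5,7], y∈[6,7] → 2·1 = 2.
|Patch 1 ∪ Patch 2| = 18 − 2 = 16.00.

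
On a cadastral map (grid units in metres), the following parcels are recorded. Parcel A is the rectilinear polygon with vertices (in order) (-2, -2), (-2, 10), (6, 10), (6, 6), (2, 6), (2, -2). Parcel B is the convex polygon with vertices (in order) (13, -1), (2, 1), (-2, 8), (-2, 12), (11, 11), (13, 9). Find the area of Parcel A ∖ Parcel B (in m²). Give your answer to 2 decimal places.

26.00

|Parcel A| = 64, |Parcel A∩Parcel B| = 38.
|Parcel A ∖ Parcel B| = |Parcel A| − |Parcel A∩Parcel B| = 64 − 38 = 26.00.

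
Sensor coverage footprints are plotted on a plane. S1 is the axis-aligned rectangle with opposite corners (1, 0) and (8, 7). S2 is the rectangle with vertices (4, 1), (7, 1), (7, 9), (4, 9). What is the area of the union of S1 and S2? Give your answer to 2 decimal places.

55.00

By inclusion–exclusion:
Individual areas: |S1| = 49, |S2| = 24.
|S1∩S2|: x∈[4,7], y∈[1,7] → 3·6 = 18.
|S1 ∪ S2| = 73 − 18 = 55.00.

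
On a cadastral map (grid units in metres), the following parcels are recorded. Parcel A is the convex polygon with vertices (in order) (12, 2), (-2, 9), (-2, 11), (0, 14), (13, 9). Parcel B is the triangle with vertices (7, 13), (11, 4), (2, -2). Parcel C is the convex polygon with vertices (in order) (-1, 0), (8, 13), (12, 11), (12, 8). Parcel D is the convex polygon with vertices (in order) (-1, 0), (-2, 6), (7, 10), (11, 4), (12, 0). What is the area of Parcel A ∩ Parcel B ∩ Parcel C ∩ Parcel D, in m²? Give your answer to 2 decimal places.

14.57

The intersection is the polygon with vertices (6.621,4.69), (4.571,5.714), (5.826,9.478), (7,10), (9.4,6.4).
By the shoelace formula its area is 14.57.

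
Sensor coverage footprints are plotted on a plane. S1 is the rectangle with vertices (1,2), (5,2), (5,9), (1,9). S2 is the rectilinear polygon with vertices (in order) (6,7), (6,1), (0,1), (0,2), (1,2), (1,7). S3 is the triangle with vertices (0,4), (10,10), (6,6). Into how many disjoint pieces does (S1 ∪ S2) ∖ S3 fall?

2

(S1 ∪ S2) ∖ S3 splits into 2 disjoint pieces (area 12.8, area 21.8333).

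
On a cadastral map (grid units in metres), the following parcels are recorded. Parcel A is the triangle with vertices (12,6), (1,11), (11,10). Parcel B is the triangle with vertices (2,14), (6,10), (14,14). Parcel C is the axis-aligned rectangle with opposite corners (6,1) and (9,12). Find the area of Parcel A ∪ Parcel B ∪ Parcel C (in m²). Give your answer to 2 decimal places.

By inclusion–exclusion:
Individual areas: |Parcel A| = 19.5, |Parcel B| = 24, |Parcel C| = 33.
|Parcel A∩Parcel B| = 0.3472.
|Parcel A∩Parcel C| = 6.9136.
|Parcel B∩Parcel C| = 3.75.
|Parcel A∩Parcel B∩Parcel C| = 0.2083.
|Parcel A ∪ Parcel B ∪ Parcel C| = 76.5 − 11.0109 + 0.2083 = 65.70.

65.70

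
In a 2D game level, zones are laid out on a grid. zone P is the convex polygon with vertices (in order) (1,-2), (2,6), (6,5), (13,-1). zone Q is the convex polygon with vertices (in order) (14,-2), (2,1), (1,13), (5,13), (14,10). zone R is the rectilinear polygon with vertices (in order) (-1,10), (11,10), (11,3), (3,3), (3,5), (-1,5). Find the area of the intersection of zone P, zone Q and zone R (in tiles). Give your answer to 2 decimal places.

10.40

The intersection is the polygon with vertices (6,5), (8.333,3), (3,3), (3,5), (1.875,5), (2,6).
By the shoelace formula its area is 10.40.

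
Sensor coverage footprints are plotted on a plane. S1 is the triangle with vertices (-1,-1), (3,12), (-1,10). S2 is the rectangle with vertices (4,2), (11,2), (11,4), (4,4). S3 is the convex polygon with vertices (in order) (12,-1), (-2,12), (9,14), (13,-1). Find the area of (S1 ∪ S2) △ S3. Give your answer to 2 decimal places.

105.84

|S1 ∪ S2| = 36.
|(S1 ∪ S2) ∩ S3| = 11.5807.
|(S1 ∪ S2) △ S3| = 36 + 93 − 23.1613 = 105.84.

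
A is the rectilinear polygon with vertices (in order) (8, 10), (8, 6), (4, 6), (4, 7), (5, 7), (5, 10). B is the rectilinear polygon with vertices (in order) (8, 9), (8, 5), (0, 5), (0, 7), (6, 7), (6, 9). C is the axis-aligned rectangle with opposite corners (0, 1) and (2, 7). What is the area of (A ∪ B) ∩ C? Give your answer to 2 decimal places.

The region (A ∪ B) ∩ C is the polygon with vertices (0,5), (0,7), (2,7), (2,5).
By the shoelace formula its area is 4.00.

4.00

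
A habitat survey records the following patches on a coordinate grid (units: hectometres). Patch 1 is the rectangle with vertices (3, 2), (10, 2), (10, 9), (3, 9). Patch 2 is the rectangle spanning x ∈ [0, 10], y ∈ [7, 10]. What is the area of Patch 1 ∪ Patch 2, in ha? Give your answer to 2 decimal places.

By inclusion–exclusion:
Individual areas: |Patch 1| = 49, |Patch 2| = 30.
|Patch 1∩Patch 2|: x∈[3,10], y∈[7,9] → 7·2 = 14.
|Patch 1 ∪ Patch 2| = 79 − 14 = 65.00.

65.00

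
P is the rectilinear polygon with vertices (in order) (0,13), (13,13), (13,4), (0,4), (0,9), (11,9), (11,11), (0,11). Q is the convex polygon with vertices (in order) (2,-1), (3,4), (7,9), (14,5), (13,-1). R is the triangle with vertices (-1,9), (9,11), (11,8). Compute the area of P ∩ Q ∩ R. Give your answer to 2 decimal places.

The intersection is the polygon with vertices (7,9), (8.366,8.22), (6.5,8.375).
By the shoelace formula its area is 0.62.

0.62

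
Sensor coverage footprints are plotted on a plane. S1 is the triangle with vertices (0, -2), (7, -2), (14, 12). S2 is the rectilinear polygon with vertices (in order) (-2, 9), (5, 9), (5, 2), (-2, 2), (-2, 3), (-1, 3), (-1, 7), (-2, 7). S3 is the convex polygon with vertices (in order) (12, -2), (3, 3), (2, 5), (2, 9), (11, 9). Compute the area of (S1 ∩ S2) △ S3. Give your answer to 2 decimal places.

75.73

|S1 ∩ S2| = 0.5.
|(S1 ∩ S2) ∩ S3| = 0.3857.
|(S1 ∩ S2) △ S3| = 0.5 + 76 − 0.7714 = 75.73.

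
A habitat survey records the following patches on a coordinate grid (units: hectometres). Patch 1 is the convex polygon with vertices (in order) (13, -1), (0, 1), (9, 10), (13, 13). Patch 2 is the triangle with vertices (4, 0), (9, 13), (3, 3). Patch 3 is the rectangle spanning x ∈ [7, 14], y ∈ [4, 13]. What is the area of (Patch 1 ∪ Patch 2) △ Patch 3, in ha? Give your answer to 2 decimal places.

78.78

|Patch 1 ∪ Patch 2| = 99.4903.
|(Patch 1 ∪ Patch 2) ∩ Patch 3| = 41.8542.
|(Patch 1 ∪ Patch 2) △ Patch 3| = 99.4903 + 63 − 83.7083 = 78.78.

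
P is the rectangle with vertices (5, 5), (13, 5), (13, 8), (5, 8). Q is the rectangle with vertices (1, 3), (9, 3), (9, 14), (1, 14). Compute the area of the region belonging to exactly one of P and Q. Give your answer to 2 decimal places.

|P∩Q|: x∈[5,9], y∈[5,8] → 4·3 = 12.
|P △ Q| = |P| + |Q| − 2·|P∩Q| = 24 + 88 − 24 = 88.00.

88.00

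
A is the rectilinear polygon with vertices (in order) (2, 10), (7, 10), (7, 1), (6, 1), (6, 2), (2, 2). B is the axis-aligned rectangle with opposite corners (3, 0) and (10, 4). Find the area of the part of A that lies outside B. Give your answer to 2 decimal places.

|A| = 41, |A∩B| = 9.
|A ∖ B| = |A| − |A∩B| = 41 − 9 = 32.00.

32.00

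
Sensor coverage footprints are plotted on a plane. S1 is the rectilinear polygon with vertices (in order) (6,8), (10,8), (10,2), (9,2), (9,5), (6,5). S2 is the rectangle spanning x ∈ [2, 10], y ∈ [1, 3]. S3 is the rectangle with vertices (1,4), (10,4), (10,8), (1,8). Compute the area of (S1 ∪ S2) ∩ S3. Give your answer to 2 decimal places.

13.00

The region (S1 ∪ S2) ∩ S3 is the polygon with vertices (10,4), (9,4), (9,5), (6,5), (6,8), (10,8).
By the shoelace formula its area is 13.00.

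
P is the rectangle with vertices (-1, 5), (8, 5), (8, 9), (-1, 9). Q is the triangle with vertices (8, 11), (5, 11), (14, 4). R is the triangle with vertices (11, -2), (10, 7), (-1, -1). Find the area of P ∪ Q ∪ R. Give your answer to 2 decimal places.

99.72

By inclusion–exclusion:
Individual areas: |P| = 36, |Q| = 10.5, |R| = 53.5.
|P∩Q| = 0.0714.
|P∩R| = 0.2045.
|Q∩R| = 0.
|P∩Q∩R| = 0.
|P ∪ Q ∪ R| = 100 − 0.276 + 0 = 99.72.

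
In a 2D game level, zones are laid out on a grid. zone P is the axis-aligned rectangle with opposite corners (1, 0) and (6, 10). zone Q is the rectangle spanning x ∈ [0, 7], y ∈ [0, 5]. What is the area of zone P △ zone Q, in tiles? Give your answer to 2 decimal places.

35.00

|zone P∩zone Q|: x∈[1,6], y∈[0,5] → 5·5 = 25.
|zone P △ zone Q| = |zone P| + |zone Q| − 2·|zone P∩zone Q| = 50 + 35 − 50 = 35.00.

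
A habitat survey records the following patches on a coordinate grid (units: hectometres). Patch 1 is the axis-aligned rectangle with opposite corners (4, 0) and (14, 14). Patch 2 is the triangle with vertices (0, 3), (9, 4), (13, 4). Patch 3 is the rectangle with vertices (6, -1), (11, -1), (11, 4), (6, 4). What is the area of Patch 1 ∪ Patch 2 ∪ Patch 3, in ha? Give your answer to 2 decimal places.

By inclusion–exclusion:
Individual areas: |Patch 1| = 140, |Patch 2| = 2, |Patch 3| = 25.
|Patch 1∩Patch 2| = 1.7265.
|Patch 1∩Patch 3|: x∈[6,11], y∈[0,4] → 5·4 = 20.
|Patch 2∩Patch 3| = 1.2308.
|Patch 1∩Patch 2∩Patch 3| = 1.2308.
|Patch 1 ∪ Patch 2 ∪ Patch 3| = 167 − 22.9573 + 1.2308 = 145.27.

145.27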